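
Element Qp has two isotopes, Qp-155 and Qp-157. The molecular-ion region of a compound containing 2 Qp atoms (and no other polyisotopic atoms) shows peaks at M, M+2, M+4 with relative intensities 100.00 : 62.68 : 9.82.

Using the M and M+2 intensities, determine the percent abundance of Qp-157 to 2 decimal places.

Write p for the Qp-155 fraction. I(M+2)/I(M) = [C(2,1)·p^1·(1−p)] / p^2 = 2·(1−p)/p = 62.68/100.00 = 0.6268
(1−p)/p = 0.6268/2 = 0.3134  ⇒  p = 1/(1 + 0.3134) = 0.7614
Qp-155: 76.14%, Qp-157: 23.86%.

23.86%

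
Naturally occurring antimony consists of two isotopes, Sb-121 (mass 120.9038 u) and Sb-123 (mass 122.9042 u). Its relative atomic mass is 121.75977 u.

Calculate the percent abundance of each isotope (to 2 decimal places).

Let x be the fractional abundance of Sb-121; then Sb-123 has abundance 1 − x.
120.9038·x + 122.9042·(1 − x) = 121.75977
(120.9038 − 122.9042)·x = 121.75977 − 122.9042
x = -1.14443 / -2.0004 = 0.57210 → 57.21% Sb-121, 42.79% Sb-123.

Sb-121: 57.21%, Sb-123: 42.79%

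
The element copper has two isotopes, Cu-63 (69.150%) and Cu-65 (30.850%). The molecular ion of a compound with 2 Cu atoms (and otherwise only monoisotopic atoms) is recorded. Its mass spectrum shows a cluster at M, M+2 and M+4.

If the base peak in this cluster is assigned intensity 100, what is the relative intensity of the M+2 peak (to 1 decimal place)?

89.2

Term probabilities: M 0.4782, M+2 0.4267, M+4 0.0952. Base peak = M.
P(M) = C(2,0) × 0.69150^2 × 0.30850^0 = 1 × 0.47817225 × 1.0000 = 0.478172 (base)
P(M+2) = C(2,1) × 0.69150^1 × 0.30850^1 = 2 × 0.6915 × 0.3085 = 0.426656
Relative intensity = 0.426656 / 0.478172 × 100 = 89.2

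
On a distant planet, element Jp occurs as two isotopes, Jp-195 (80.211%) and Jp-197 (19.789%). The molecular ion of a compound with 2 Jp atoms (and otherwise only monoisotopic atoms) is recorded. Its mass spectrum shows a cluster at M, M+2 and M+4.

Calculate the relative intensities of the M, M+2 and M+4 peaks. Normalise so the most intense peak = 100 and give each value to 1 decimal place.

Expanding (0.80211 + 0.19789)^2:
P(M) = 0.80211^2 = 0.643380
P(M+2) = 2 × 0.80211^1 × 0.19789^1 = 0.317459
P(M+4) = 0.19789^2 = 0.039160
The M peak is largest (0.643380); scaling to 100 gives 100.0 : 49.3 : 6.1.

100.0 : 49.3 : 6.1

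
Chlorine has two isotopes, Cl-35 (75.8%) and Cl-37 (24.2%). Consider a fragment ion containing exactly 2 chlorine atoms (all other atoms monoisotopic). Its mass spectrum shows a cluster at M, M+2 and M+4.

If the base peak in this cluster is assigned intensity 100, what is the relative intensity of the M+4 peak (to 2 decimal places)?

Binomial terms of (0.758 + 0.242)^2: M 0.5746, M+2 0.3669, M+4 0.0586 → M is the base peak.
P(M) = C(2,0) × 0.758^2 × 0.242^0 = 1 × 0.574564 × 1.0000 = 0.574564 (base)
P(M+4) = C(2,2) × 0.758^0 × 0.242^2 = 1 × 1.0000 × 0.058564 = 0.058564
Relative intensity = 0.058564 / 0.574564 × 100 = 10.19

10.19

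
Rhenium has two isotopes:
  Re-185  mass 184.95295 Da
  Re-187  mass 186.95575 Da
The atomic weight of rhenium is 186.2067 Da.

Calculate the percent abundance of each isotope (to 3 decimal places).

Re-185: 37.400%, Re-187: 62.600%

Let x be the fractional abundance of Re-185; then Re-187 has abundance 1 − x.
184.95295·x + 186.95575·(1 − x) = 186.2067
(184.95295 − 186.95575)·x = 186.2067 − 186.95575
x = -0.74905 / -2.00280 = 0.37400 → 37.400% Re-185, 62.600% Re-187.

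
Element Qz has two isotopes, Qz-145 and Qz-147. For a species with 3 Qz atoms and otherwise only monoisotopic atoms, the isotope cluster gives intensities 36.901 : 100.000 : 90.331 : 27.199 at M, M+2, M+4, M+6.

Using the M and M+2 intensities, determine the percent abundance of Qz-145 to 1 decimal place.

Write p for the Qz-145 fraction. I(M+2)/I(M) = [C(3,1)·p^2·(1−p)] / p^3 = 3·(1−p)/p = 100.000/36.901 = 2.7100
(1−p)/p = 2.7100/3 = 0.9033  ⇒  p = 1/(1 + 0.9033) = 0.5254
Qz-145: 52.5%, Qz-147: 47.5%.

52.5%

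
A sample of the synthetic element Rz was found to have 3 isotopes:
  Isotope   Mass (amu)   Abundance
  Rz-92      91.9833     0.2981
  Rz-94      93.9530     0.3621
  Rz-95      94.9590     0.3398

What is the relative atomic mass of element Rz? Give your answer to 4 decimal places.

Weight each isotope mass by its fractional abundance: 0.2981 × 91.9833 + 0.3621 × 93.9530 + 0.3398 × 94.9590
= 27.42022 + 34.02038 + 32.26707 = 93.70767 amu

93.7077 amu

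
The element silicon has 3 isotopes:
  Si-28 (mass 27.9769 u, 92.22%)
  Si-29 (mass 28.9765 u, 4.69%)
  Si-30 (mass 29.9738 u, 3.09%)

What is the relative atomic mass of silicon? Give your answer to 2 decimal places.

28.09 u

Ar = Σ fᵢ·mᵢ = 0.9222 × 27.9769 + 0.0469 × 28.9765 + 0.0309 × 29.9738
= 25.80030 + 1.35900 + 0.92619 = 28.08549 u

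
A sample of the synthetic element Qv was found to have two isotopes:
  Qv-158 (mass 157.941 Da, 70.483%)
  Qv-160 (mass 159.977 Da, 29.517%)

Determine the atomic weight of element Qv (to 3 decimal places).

158.542 Da

The abundance-weighted mean is 0.70483 × 157.941 + 0.29517 × 159.977
= 111.3216 + 47.2204 = 158.5420 Da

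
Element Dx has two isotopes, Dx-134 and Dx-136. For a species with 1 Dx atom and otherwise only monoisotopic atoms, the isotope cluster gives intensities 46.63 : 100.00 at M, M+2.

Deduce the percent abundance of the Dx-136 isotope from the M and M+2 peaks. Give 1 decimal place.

If p is the fraction of Dx that is Dx-134, then I(M+2)/I(M) = [C(1,1)·p^0·(1−p)] / p^1 = 1·(1−p)/p = 100.00/46.63 = 2.1445
(1−p)/p = 2.1445/1 = 2.1445  ⇒  p = 1/(1 + 2.1445) = 0.3180
Dx-134: 31.8%, Dx-136: 68.2%.

68.2%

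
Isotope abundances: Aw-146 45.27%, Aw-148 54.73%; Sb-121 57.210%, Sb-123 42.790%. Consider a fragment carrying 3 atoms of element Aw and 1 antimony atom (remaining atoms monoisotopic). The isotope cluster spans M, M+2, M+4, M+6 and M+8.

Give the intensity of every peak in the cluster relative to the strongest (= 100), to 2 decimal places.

14.09 : 61.64 : 100.00 : 71.10 : 18.62

Element Aw pattern (n=3): 0.09277511 : 0.33648654 : 0.40680159 : 0.16393676
Antimony pattern (n=1): 0.5721 : 0.4279
Convolve the two distributions (both contribute in 2-u steps):
  M: 0.09277511×0.5721 = 0.053077
  M+2: 0.09277511×0.4279 + 0.33648654×0.5721 = 0.232202
  M+4: 0.33648654×0.4279 + 0.40680159×0.5721 = 0.376714
  M+6: 0.40680159×0.4279 + 0.16393676×0.5721 = 0.267859
  M+8: 0.16393676×0.4279 = 0.070149
Scale to base peak (0.376714) = 100: 14.09 : 61.64 : 100.00 : 71.10 : 18.62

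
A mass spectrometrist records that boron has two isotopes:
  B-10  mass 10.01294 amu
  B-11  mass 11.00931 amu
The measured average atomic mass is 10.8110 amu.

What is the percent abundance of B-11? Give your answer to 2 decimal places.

80.10%

Let x be the fractional abundance of B-10; then B-11 has abundance 1 − x.
10.01294·x + 11.00931·(1 − x) = 10.8110
(10.01294 − 11.00931)·x = 10.8110 − 11.00931
x = -0.19831 / -0.99637 = 0.19903 → 19.90% B-10, 80.10% B-11.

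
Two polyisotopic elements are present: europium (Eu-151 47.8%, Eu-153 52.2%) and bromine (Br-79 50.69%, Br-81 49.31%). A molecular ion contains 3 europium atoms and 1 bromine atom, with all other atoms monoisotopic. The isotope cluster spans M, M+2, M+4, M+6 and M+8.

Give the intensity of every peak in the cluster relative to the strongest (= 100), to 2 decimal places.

Europium pattern (n=3): 0.10921535 : 0.35780594 : 0.39074206 : 0.14223665
Bromine pattern (n=1): 0.5069 : 0.4931
Convolve the two distributions (both contribute in 2-u steps):
  M: 0.10921535×0.5069 = 0.055361
  M+2: 0.10921535×0.4931 + 0.35780594×0.5069 = 0.235226
  M+4: 0.35780594×0.4931 + 0.39074206×0.5069 = 0.374501
  M+6: 0.39074206×0.4931 + 0.14223665×0.5069 = 0.264775
  M+8: 0.14223665×0.4931 = 0.070137
Scale to base peak (0.374501) = 100: 14.78 : 62.81 : 100.00 : 70.70 : 18.73

14.78 : 62.81 : 100.00 : 70.70 : 18.73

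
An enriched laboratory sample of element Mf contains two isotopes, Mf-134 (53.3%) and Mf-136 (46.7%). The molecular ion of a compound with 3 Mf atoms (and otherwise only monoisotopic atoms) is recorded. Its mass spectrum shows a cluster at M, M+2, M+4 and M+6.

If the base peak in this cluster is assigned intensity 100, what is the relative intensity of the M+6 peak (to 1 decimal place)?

25.6

Term probabilities: M 0.1514, M+2 0.3980, M+4 0.3487, M+6 0.1018. Base peak = M+2.
P(M+2) = C(3,1) × 0.533^2 × 0.467^1 = 3 × 0.284089 × 0.4670 = 0.398009 (base)
P(M+6) = C(3,3) × 0.533^0 × 0.467^3 = 1 × 1.0000 × 0.10184756 = 0.101848
Relative intensity = 0.101848 / 0.398009 × 100 = 25.6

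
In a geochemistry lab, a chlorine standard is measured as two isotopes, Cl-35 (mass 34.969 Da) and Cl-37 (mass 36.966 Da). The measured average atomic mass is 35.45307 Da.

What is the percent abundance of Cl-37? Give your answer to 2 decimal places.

Writing the weighted mean with unknown fraction x of Cl-35:
34.969·x + 36.966·(1 − x) = 35.45307
(34.969 − 36.966)·x = 35.45307 − 36.966
x = -1.51293 / -1.997 = 0.75760 → 75.76% Cl-35, 24.24% Cl-37.

24.24%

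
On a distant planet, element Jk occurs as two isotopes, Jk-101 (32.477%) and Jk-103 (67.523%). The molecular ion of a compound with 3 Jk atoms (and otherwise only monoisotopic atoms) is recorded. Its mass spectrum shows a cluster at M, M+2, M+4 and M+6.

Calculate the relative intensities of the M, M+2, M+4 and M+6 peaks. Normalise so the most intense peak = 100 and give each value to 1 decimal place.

7.7 : 48.1 : 100.0 : 69.3

Expanding (0.32477 + 0.67523)^3:
P(M) = 0.32477^3 = 0.034255
P(M+2) = 3 × 0.32477^2 × 0.67523^1 = 0.213661
P(M+4) = 3 × 0.32477^1 × 0.67523^2 = 0.444223
P(M+6) = 0.67523^3 = 0.307861
The M+4 peak is largest (0.444223); scaling to 100 gives 7.7 : 48.1 : 100.0 : 69.3.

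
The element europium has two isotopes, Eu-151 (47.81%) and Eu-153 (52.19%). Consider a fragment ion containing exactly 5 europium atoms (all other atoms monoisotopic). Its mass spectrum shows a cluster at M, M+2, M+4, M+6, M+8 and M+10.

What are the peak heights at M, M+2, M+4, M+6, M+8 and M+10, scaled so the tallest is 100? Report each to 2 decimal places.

7.69 : 41.96 : 91.61 : 100.00 : 54.58 : 11.92

Each Eu atom is independently Eu-151 (p = 0.4781) or Eu-153 (q = 0.5219); the cluster is the binomial expansion (p + q)^5.
P(M) = 0.4781^5 = 0.024980
P(M+2) = 5 × 0.4781^4 × 0.5219^1 = 0.136343
P(M+4) = 10 × 0.4781^3 × 0.5219^2 = 0.297667
P(M+6) = 10 × 0.4781^2 × 0.5219^3 = 0.324937
P(M+8) = 5 × 0.4781^1 × 0.5219^4 = 0.177353
P(M+10) = 0.5219^5 = 0.038720
The M+6 peak is largest (0.324937); scaling to 100 gives 7.69 : 41.96 : 91.61 : 100.00 : 54.58 : 11.92.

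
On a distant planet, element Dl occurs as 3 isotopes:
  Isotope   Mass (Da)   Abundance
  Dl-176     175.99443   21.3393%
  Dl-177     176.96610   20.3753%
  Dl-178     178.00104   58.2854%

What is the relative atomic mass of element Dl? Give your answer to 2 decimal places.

The abundance-weighted mean is 0.213393 × 175.99443 + 0.203753 × 176.96610 + 0.582854 × 178.00104
= 37.555979 + 36.057374 + 103.748618 = 177.361971 Da

177.36 Da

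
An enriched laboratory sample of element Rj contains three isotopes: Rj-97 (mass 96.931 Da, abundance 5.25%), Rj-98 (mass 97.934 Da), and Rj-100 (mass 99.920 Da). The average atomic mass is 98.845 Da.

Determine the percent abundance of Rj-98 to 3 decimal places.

46.227%

Let x and y be the fractions of Rj-98 and Rj-100. Then x + y = 1 − 0.0525 = 0.9475 and 97.934x + 99.920y = 98.845 − 0.0525×96.931 = 93.7561225.
Substituting: 97.934x + 99.920(0.9475 − x) = 93.7561225
(97.934 − 99.920)x = -0.9180775  ⇒  x = 0.46227, y = 0.48523
Rj-98: 46.227%, Rj-100: 48.523%.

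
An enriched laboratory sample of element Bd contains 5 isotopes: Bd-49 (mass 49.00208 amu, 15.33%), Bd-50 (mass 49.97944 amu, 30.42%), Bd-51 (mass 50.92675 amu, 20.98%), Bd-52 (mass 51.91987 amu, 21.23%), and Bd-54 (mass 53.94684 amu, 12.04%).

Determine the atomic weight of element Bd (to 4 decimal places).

50.9180 amu

Average mass = Σ (abundance × isotope mass) = 0.1533 × 49.00208 + 0.3042 × 49.97944 + 0.2098 × 50.92675 + 0.2123 × 51.91987 + 0.1204 × 53.94684
= 7.512019 + 15.203746 + 10.684432 + 11.022588 + 6.495200 = 50.917985 amu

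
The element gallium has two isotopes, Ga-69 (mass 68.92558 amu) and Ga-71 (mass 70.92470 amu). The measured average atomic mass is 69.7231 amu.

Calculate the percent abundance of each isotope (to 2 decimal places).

With x = fraction of Ga-69 (so Ga-71 is 1 − x):
68.92558·x + 70.92470·(1 − x) = 69.7231
(68.92558 − 70.92470)·x = 69.7231 − 70.92470
x = -1.20160 / -1.99912 = 0.60106 → 60.11% Ga-69, 39.89% Ga-71.

Ga-69: 60.11%, Ga-71: 39.89%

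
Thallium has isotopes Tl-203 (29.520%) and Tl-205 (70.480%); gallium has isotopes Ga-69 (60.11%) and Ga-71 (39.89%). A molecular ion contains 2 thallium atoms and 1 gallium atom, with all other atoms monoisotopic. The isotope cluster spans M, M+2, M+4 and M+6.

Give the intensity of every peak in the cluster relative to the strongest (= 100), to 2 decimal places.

11.28 : 61.32 : 100.00 : 42.65

Thallium pattern (n=2): 0.08714304 : 0.41611392 : 0.49674304
Gallium pattern (n=1): 0.6011 : 0.3989
Convolve the two distributions (both contribute in 2-u steps):
  M: 0.08714304×0.6011 = 0.052382
  M+2: 0.08714304×0.3989 + 0.41611392×0.6011 = 0.284887
  M+4: 0.41611392×0.3989 + 0.49674304×0.6011 = 0.464580
  M+6: 0.49674304×0.3989 = 0.198151
Scale to base peak (0.464580) = 100: 11.28 : 61.32 : 100.00 : 42.65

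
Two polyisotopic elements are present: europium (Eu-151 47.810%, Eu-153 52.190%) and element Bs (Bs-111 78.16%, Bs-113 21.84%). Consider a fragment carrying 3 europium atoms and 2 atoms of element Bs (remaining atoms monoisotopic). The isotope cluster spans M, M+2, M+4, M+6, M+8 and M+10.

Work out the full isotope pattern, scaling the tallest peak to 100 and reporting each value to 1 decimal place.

18.2 : 69.9 : 100.0 : 64.8 : 18.3 : 1.9

Europium pattern (n=3): 0.10928391 : 0.3578871 : 0.39067407 : 0.14215492
Element Bs pattern (n=2): 0.61089856 : 0.34140288 : 0.04769856
Convolve the two distributions (both contribute in 2-u steps):
  M: 0.10928391×0.61089856 = 0.066761
  M+2: 0.10928391×0.34140288 + 0.3578871×0.61089856 = 0.255943
  M+4: 0.10928391×0.04769856 + 0.3578871×0.34140288 + 0.39067407×0.61089856 = 0.366059
  M+6: 0.3578871×0.04769856 + 0.39067407×0.34140288 + 0.14215492×0.61089856 = 0.237290
  M+8: 0.39067407×0.04769856 + 0.14215492×0.34140288 = 0.067167
  M+10: 0.14215492×0.04769856 = 0.006781
Scale to base peak (0.366059) = 100: 18.2 : 69.9 : 100.0 : 64.8 : 18.3 : 1.9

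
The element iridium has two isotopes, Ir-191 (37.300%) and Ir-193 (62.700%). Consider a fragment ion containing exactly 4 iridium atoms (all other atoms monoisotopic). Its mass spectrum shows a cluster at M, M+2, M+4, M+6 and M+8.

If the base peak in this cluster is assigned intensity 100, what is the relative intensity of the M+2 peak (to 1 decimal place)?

Binomial terms of (0.37300 + 0.62700)^4: M 0.0194, M+2 0.1302, M+4 0.3282, M+6 0.3678, M+8 0.1546 → M+6 is the base peak.
P(M+6) = C(4,3) × 0.37300^1 × 0.62700^3 = 4 × 0.3730 × 0.24649188 = 0.367766 (base)
P(M+2) = C(4,1) × 0.37300^3 × 0.62700^1 = 4 × 0.05189512 × 0.6270 = 0.130153
Relative intensity = 0.130153 / 0.367766 × 100 = 35.4

35.4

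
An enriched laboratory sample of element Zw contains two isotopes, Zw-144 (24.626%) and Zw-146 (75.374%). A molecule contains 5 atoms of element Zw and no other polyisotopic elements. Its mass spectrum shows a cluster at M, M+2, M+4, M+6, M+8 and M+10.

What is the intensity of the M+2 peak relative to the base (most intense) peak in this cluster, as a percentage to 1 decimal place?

3.5%

Binomial terms of (0.24626 + 0.75374)^5: M 0.0009, M+2 0.0139, M+4 0.0848, M+6 0.2597, M+8 0.3974, M+10 0.2433 → M+8 is the base peak.
P(M+8) = C(5,4) × 0.24626^1 × 0.75374^4 = 5 × 0.24626 × 0.32276487 = 0.397420 (base)
P(M+2) = C(5,1) × 0.24626^4 × 0.75374^1 = 5 × 0.00367769 × 0.75374 = 0.013860
Relative intensity = 0.013860 / 0.397420 × 100 = 3.5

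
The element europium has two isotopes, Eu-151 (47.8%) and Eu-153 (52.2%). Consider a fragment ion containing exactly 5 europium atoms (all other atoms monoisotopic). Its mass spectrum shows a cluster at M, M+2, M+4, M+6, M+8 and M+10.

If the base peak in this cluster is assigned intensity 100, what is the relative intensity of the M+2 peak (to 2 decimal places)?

41.93

Binomial terms of (0.478 + 0.522)^5: M 0.0250, M+2 0.1363, M+4 0.2976, M+6 0.3250, M+8 0.1775, M+10 0.0388 → M+6 is the base peak.
P(M+6) = C(5,3) × 0.478^2 × 0.522^3 = 10 × 0.228484 × 0.14223665 = 0.324988 (base)
P(M+2) = C(5,1) × 0.478^4 × 0.522^1 = 5 × 0.05220494 × 0.5220 = 0.136255
Relative intensity = 0.136255 / 0.324988 × 100 = 41.93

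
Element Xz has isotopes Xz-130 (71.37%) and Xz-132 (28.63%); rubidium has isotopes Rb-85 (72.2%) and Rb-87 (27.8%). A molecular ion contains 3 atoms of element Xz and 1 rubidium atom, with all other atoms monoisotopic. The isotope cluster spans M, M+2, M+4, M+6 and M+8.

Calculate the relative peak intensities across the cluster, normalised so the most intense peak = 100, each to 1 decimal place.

Element Xz pattern (n=3): 0.36353572 : 0.43749591 : 0.17550102 : 0.02346735
Rubidium pattern (n=1): 0.7220 : 0.2780
Convolve the two distributions (both contribute in 2-u steps):
  M: 0.36353572×0.7220 = 0.262473
  M+2: 0.36353572×0.2780 + 0.43749591×0.7220 = 0.416935
  M+4: 0.43749591×0.2780 + 0.17550102×0.7220 = 0.248336
  M+6: 0.17550102×0.2780 + 0.02346735×0.7220 = 0.065733
  M+8: 0.02346735×0.2780 = 0.006524
Scale to base peak (0.416935) = 100: 63.0 : 100.0 : 59.6 : 15.8 : 1.6

63.0 : 100.0 : 59.6 : 15.8 : 1.6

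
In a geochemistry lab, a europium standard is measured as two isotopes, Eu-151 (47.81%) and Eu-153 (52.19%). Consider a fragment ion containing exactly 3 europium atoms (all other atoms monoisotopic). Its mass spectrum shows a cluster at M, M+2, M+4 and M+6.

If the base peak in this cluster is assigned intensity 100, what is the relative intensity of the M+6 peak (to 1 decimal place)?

Term probabilities: M 0.1093, M+2 0.3579, M+4 0.3907, M+6 0.1422. Base peak = M+4.
P(M+4) = C(3,2) × 0.4781^1 × 0.5219^2 = 3 × 0.4781 × 0.27237961 = 0.390674 (base)
P(M+6) = C(3,3) × 0.4781^0 × 0.5219^3 = 1 × 1.0000 × 0.14215492 = 0.142155
Relative intensity = 0.142155 / 0.390674 × 100 = 36.4

36.4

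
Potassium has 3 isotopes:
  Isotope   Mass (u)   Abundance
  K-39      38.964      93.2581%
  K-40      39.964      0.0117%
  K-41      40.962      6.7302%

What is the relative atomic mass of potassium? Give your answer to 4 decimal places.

Weight each isotope mass by its fractional abundance: 0.932581 × 38.964 + 0.000117 × 39.964 + 0.067302 × 40.962
= 36.33709 + 0.00468 + 2.75682 = 39.09859 u

39.0986 u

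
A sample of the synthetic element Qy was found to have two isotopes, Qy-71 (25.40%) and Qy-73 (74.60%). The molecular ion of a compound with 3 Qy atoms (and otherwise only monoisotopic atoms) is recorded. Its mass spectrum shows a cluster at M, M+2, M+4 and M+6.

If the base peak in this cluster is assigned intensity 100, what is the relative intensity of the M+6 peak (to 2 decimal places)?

97.90

(0.2540 + 0.7460)^3 gives M 0.0164, M+2 0.1444, M+4 0.4241, M+6 0.4152; the largest is M+4.
P(M+4) = C(3,2) × 0.2540^1 × 0.7460^2 = 3 × 0.2540 × 0.556516 = 0.424065 (base)
P(M+6) = C(3,3) × 0.2540^0 × 0.7460^3 = 1 × 1.0000 × 0.41516094 = 0.415161
Relative intensity = 0.415161 / 0.424065 × 100 = 97.90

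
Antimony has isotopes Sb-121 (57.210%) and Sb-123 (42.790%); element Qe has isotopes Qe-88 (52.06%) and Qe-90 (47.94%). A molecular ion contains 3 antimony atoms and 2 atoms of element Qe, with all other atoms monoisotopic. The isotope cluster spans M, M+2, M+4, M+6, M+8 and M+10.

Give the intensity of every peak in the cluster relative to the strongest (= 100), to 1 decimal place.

Antimony pattern (n=3): 0.18724742 : 0.42015297 : 0.3142518 : 0.07834781
Element Qe pattern (n=2): 0.27102436 : 0.49915128 : 0.22982436
Convolve the two distributions (both contribute in 2-u steps):
  M: 0.18724742×0.27102436 = 0.050749
  M+2: 0.18724742×0.49915128 + 0.42015297×0.27102436 = 0.207336
  M+4: 0.18724742×0.22982436 + 0.42015297×0.49915128 + 0.3142518×0.27102436 = 0.337924
  M+6: 0.42015297×0.22982436 + 0.3142518×0.49915128 + 0.07834781×0.27102436 = 0.274655
  M+8: 0.3142518×0.22982436 + 0.07834781×0.49915128 = 0.111330
  M+10: 0.07834781×0.22982436 = 0.018006
Scale to base peak (0.337924) = 100: 15.0 : 61.4 : 100.0 : 81.3 : 32.9 : 5.3

15.0 : 61.4 : 100.0 : 81.3 : 32.9 : 5.3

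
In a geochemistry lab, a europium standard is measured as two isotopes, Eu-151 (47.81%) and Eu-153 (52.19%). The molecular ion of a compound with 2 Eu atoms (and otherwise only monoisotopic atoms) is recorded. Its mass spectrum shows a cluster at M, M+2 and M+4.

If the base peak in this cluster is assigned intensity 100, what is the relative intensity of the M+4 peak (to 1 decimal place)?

54.6

Term probabilities: M 0.2286, M+2 0.4990, M+4 0.2724. Base peak = M+2.
P(M+2) = C(2,1) × 0.4781^1 × 0.5219^1 = 2 × 0.4781 × 0.5219 = 0.499041 (base)
P(M+4) = C(2,2) × 0.4781^0 × 0.5219^2 = 1 × 1.0000 × 0.27237961 = 0.272380
Relative intensity = 0.272380 / 0.499041 × 100 = 54.6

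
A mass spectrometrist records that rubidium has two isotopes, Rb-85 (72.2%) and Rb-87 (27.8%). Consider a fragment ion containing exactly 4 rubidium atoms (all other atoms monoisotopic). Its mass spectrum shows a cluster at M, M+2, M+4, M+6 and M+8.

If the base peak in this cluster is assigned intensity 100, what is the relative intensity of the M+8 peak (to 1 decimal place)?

1.4

(0.722 + 0.278)^4 gives M 0.2717, M+2 0.4185, M+4 0.2417, M+6 0.0620, M+8 0.0060; the largest is M+2.
P(M+2) = C(4,1) × 0.722^3 × 0.278^1 = 4 × 0.37636705 × 0.2780 = 0.418520 (base)
P(M+8) = C(4,4) × 0.722^0 × 0.278^4 = 1 × 1.0000 × 0.00597282 = 0.005973
Relative intensity = 0.005973 / 0.418520 × 100 = 1.4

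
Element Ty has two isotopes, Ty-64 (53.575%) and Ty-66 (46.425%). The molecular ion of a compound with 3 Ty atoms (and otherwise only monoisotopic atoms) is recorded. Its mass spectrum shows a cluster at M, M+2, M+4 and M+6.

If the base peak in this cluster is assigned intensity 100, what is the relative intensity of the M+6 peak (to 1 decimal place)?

25.0

Binomial terms of (0.53575 + 0.46425)^3: M 0.1538, M+2 0.3998, M+4 0.3464, M+6 0.1001 → M+2 is the base peak.
P(M+2) = C(3,1) × 0.53575^2 × 0.46425^1 = 3 × 0.28702806 × 0.46425 = 0.399758 (base)
P(M+6) = C(3,3) × 0.53575^0 × 0.46425^3 = 1 × 1.0000 × 0.1000589 = 0.100059
Relative intensity = 0.100059 / 0.399758 × 100 = 25.0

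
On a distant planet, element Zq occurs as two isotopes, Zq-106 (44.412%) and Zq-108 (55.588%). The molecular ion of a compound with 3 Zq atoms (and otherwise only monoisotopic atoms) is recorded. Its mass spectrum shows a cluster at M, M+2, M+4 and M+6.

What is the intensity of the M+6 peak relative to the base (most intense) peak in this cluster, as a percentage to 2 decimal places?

41.72%

Term probabilities: M 0.0876, M+2 0.3289, M+4 0.4117, M+6 0.1718. Base peak = M+4.
P(M+4) = C(3,2) × 0.44412^1 × 0.55588^2 = 3 × 0.44412 × 0.30900257 = 0.411703 (base)
P(M+6) = C(3,3) × 0.44412^0 × 0.55588^3 = 1 × 1.0000 × 0.17176835 = 0.171768
Relative intensity = 0.171768 / 0.411703 × 100 = 41.72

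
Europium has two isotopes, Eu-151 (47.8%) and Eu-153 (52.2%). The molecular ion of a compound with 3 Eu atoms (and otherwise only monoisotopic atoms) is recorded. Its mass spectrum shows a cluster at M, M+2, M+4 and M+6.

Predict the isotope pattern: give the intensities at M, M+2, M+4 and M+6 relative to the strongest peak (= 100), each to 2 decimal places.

27.95 : 91.57 : 100.00 : 36.40

Expanding (0.478 + 0.522)^3:
P(M) = 0.478^3 = 0.109215
P(M+2) = 3 × 0.478^2 × 0.522^1 = 0.357806
P(M+4) = 3 × 0.478^1 × 0.522^2 = 0.390742
P(M+6) = 0.522^3 = 0.142237
The M+4 peak is largest (0.390742); scaling to 100 gives 27.95 : 91.57 : 100.00 : 36.40.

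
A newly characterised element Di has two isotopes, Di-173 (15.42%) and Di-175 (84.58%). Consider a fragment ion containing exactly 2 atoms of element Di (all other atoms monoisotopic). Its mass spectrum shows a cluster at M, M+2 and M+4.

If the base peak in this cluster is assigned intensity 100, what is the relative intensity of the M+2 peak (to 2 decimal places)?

36.46

Binomial terms of (0.1542 + 0.8458)^2: M 0.0238, M+2 0.2608, M+4 0.7154 → M+4 is the base peak.
P(M+4) = C(2,2) × 0.1542^0 × 0.8458^2 = 1 × 1.0000 × 0.71537764 = 0.715378 (base)
P(M+2) = C(2,1) × 0.1542^1 × 0.8458^1 = 2 × 0.1542 × 0.8458 = 0.260845
Relative intensity = 0.260845 / 0.715378 × 100 = 36.46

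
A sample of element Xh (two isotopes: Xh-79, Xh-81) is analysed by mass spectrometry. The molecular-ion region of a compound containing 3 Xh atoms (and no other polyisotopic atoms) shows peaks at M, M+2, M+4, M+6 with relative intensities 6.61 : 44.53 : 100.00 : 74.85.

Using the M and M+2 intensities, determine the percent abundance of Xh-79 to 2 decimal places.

If p is the fraction of Xh that is Xh-79, then I(M+2)/I(M) = [C(3,1)·p^2·(1−p)] / p^3 = 3·(1−p)/p = 44.53/6.61 = 6.7368
(1−p)/p = 6.7368/3 = 2.2456  ⇒  p = 1/(1 + 2.2456) = 0.3081
Xh-79: 30.81%, Xh-81: 69.19%.

30.81%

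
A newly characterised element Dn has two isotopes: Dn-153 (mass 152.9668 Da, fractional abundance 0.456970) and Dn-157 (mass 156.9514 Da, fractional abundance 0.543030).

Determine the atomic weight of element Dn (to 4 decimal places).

155.1306 Da

Ar = Σ fᵢ·mᵢ = 0.456970 × 152.9668 + 0.543030 × 156.9514
= 69.90124 + 85.22932 = 155.13056 Da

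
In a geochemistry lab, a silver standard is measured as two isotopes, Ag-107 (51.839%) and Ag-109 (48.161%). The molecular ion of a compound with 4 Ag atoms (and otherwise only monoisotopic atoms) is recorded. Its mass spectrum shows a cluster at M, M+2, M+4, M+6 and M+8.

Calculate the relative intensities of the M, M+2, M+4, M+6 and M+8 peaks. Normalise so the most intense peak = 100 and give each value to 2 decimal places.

Each Ag atom is independently Ag-107 (p = 0.51839) or Ag-109 (q = 0.48161); the cluster is the binomial expansion (p + q)^4.
P(M) = 0.51839^4 = 0.072215
P(M+2) = 4 × 0.51839^3 × 0.48161^1 = 0.268365
P(M+4) = 6 × 0.51839^2 × 0.48161^2 = 0.373986
P(M+6) = 4 × 0.51839^1 × 0.48161^3 = 0.231634
P(M+8) = 0.48161^4 = 0.053800
The M+4 peak is largest (0.373986); scaling to 100 gives 19.31 : 71.76 : 100.00 : 61.94 : 14.39.

19.31 : 71.76 : 100.00 : 61.94 : 14.39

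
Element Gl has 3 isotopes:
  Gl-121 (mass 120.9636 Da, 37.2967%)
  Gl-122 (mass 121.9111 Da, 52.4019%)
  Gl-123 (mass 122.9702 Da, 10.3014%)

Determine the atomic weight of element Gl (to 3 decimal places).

Weight each isotope mass by its fractional abundance: 0.372967 × 120.9636 + 0.524019 × 121.9111 + 0.103014 × 122.9702
= 45.11543 + 63.88373 + 12.66765 = 121.66681 Da

121.667 Da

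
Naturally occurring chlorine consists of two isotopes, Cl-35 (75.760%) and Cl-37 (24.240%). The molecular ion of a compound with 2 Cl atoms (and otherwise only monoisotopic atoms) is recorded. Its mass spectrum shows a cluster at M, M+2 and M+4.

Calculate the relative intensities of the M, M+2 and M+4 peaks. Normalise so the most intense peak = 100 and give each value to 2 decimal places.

100.00 : 63.99 : 10.24

Each Cl atom is independently Cl-35 (p = 0.75760) or Cl-37 (q = 0.24240); the cluster is the binomial expansion (p + q)^2.
P(M) = 0.75760^2 = 0.573958
P(M+2) = 2 × 0.75760^1 × 0.24240^1 = 0.367284
P(M+4) = 0.24240^2 = 0.058758
The M peak is largest (0.573958); scaling to 100 gives 100.00 : 63.99 : 10.24.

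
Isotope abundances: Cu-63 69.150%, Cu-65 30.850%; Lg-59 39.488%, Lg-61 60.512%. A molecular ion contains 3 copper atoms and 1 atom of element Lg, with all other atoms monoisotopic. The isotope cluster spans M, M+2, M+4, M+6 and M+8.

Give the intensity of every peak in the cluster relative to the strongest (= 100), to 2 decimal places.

Copper pattern (n=3): 0.33065611 : 0.44254842 : 0.19743483 : 0.02936064
Element Lg pattern (n=1): 0.39488 : 0.60512
Convolve the two distributions (both contribute in 2-u steps):
  M: 0.33065611×0.39488 = 0.130569
  M+2: 0.33065611×0.60512 + 0.44254842×0.39488 = 0.374840
  M+4: 0.44254842×0.60512 + 0.19743483×0.39488 = 0.345758
  M+6: 0.19743483×0.60512 + 0.02936064×0.39488 = 0.131066
  M+8: 0.02936064×0.60512 = 0.017767
Scale to base peak (0.374840) = 100: 34.83 : 100.00 : 92.24 : 34.97 : 4.74

34.83 : 100.00 : 92.24 : 34.97 : 4.74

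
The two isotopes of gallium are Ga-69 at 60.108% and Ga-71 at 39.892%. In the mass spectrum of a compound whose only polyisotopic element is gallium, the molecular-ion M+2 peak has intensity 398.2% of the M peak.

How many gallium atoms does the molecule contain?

6

For n independent Ga atoms, I(M+2)/I(M) = n · (abundance Ga-71) / (abundance Ga-69) = n · 0.39892/0.60108.
n = 3.982 × 0.60108/0.39892 = 6.00 ≈ 6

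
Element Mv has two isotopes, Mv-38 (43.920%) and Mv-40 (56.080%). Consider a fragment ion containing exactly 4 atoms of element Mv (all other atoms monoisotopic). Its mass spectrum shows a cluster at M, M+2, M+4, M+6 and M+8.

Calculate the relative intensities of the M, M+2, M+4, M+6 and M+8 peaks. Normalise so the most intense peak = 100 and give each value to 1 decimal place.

The 4 Mv atoms are independent, so intensities follow the terms of (0.43920 + 0.56080)^4.
P(M) = 0.43920^4 = 0.037209
P(M+2) = 4 × 0.43920^3 × 0.56080^1 = 0.190044
P(M+4) = 6 × 0.43920^2 × 0.56080^2 = 0.363992
P(M+6) = 4 × 0.43920^1 × 0.56080^3 = 0.309846
P(M+8) = 0.56080^4 = 0.098908
The M+4 peak is largest (0.363992); scaling to 100 gives 10.2 : 52.2 : 100.0 : 85.1 : 27.2.

10.2 : 52.2 : 100.0 : 85.1 : 27.2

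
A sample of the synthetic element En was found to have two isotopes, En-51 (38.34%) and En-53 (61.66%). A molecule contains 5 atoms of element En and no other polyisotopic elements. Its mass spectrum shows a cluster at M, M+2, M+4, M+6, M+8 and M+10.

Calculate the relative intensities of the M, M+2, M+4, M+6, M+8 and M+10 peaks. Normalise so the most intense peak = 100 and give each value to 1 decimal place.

Each En atom is independently En-51 (p = 0.3834) or En-53 (q = 0.6166); the cluster is the binomial expansion (p + q)^5.
P(M) = 0.3834^5 = 0.008284
P(M+2) = 5 × 0.3834^4 × 0.6166^1 = 0.066617
P(M+4) = 10 × 0.3834^3 × 0.6166^2 = 0.214271
P(M+6) = 10 × 0.3834^2 × 0.6166^3 = 0.344600
P(M+8) = 5 × 0.3834^1 × 0.6166^4 = 0.277100
P(M+10) = 0.6166^5 = 0.089129
The M+6 peak is largest (0.344600); scaling to 100 gives 2.4 : 19.3 : 62.2 : 100.0 : 80.4 : 25.9.

2.4 : 19.3 : 62.2 : 100.0 : 80.4 : 25.9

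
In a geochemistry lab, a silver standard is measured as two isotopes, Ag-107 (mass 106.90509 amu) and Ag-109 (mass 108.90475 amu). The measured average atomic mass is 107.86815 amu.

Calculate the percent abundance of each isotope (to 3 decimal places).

Let x be the fractional abundance of Ag-107; then Ag-109 has abundance 1 − x.
106.90509·x + 108.90475·(1 − x) = 107.86815
(106.90509 − 108.90475)·x = 107.86815 − 108.90475
x = -1.03660 / -1.99966 = 0.51839 → 51.839% Ag-107, 48.161% Ag-109.

Ag-107: 51.839%, Ag-109: 48.161%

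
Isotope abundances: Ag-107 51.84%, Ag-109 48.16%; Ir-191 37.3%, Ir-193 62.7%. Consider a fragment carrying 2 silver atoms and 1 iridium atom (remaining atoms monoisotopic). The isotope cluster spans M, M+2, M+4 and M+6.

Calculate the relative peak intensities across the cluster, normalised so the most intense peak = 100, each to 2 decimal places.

25.09 : 88.78 : 100.00 : 36.39

Silver pattern (n=2): 0.26873856 : 0.49932288 : 0.23193856
Iridium pattern (n=1): 0.3730 : 0.6270
Convolve the two distributions (both contribute in 2-u steps):
  M: 0.26873856×0.3730 = 0.100239
  M+2: 0.26873856×0.6270 + 0.49932288×0.3730 = 0.354747
  M+4: 0.49932288×0.6270 + 0.23193856×0.3730 = 0.399589
  M+6: 0.23193856×0.6270 = 0.145425
Scale to base peak (0.399589) = 100: 25.09 : 88.78 : 100.00 : 36.39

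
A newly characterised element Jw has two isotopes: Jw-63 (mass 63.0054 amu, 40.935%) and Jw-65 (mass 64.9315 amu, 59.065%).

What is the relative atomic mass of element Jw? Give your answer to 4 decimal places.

64.1431 amu

Weight each isotope mass by its fractional abundance: 0.40935 × 63.0054 + 0.59065 × 64.9315
= 25.79126 + 38.35179 = 64.14305 amu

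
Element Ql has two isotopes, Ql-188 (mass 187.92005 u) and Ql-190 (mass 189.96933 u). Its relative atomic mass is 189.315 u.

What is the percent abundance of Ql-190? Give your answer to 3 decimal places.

68.070%

Let x be the fractional abundance of Ql-188; then Ql-190 has abundance 1 − x.
187.92005·x + 189.96933·(1 − x) = 189.315
(187.92005 − 189.96933)·x = 189.315 − 189.96933
x = -0.65433 / -2.04928 = 0.31930 → 31.930% Ql-188, 68.070% Ql-190.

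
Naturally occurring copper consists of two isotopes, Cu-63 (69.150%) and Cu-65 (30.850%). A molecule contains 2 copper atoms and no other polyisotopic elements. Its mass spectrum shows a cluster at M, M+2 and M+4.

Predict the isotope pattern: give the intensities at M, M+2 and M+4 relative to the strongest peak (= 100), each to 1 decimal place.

100.0 : 89.2 : 19.9

The 2 Cu atoms are independent, so intensities follow the terms of (0.69150 + 0.30850)^2.
P(M) = 0.69150^2 = 0.478172
P(M+2) = 2 × 0.69150^1 × 0.30850^1 = 0.426656
P(M+4) = 0.30850^2 = 0.095172
The M peak is largest (0.478172); scaling to 100 gives 100.0 : 89.2 : 19.9.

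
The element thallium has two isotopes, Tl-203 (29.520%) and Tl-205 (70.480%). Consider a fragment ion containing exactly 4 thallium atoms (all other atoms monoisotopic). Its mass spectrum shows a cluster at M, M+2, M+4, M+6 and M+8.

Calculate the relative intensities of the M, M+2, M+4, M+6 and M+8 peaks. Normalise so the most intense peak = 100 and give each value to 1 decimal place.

Expanding (0.29520 + 0.70480)^4:
P(M) = 0.29520^4 = 0.007594
P(M+2) = 4 × 0.29520^3 × 0.70480^1 = 0.072523
P(M+4) = 6 × 0.29520^2 × 0.70480^2 = 0.259726
P(M+6) = 4 × 0.29520^1 × 0.70480^3 = 0.413403
P(M+8) = 0.70480^4 = 0.246754
The M+6 peak is largest (0.413403); scaling to 100 gives 1.8 : 17.5 : 62.8 : 100.0 : 59.7.

1.8 : 17.5 : 62.8 : 100.0 : 59.7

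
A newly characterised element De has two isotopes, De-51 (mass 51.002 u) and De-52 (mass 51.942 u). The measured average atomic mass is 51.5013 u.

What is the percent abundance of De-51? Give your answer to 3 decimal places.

Writing the weighted mean with unknown fraction x of De-51:
51.002·x + 51.942·(1 − x) = 51.5013
(51.002 − 51.942)·x = 51.5013 − 51.942
x = -0.4407 / -0.940 = 0.46883 → 46.883% De-51, 53.117% De-52.

46.883%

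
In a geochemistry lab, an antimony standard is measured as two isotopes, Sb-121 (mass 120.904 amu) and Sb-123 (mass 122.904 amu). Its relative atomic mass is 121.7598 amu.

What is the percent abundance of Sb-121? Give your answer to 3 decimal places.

57.210%

Writing the weighted mean with unknown fraction x of Sb-121:
120.904·x + 122.904·(1 − x) = 121.7598
(120.904 − 122.904)·x = 121.7598 − 122.904
x = -1.1442 / -2.000 = 0.57210 → 57.210% Sb-121, 42.790% Sb-123.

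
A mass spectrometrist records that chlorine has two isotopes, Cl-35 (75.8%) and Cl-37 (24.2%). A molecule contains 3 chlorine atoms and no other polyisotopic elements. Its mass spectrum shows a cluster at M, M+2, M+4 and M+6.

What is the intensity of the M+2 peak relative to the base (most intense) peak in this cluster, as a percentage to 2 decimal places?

(0.758 + 0.242)^3 gives M 0.4355, M+2 0.4171, M+4 0.1332, M+6 0.0142; the largest is M.
P(M) = C(3,0) × 0.758^3 × 0.242^0 = 1 × 0.43551951 × 1.0000 = 0.435520 (base)
P(M+2) = C(3,1) × 0.758^2 × 0.242^1 = 3 × 0.574564 × 0.2420 = 0.417133
Relative intensity = 0.417133 / 0.435520 × 100 = 95.78

95.78%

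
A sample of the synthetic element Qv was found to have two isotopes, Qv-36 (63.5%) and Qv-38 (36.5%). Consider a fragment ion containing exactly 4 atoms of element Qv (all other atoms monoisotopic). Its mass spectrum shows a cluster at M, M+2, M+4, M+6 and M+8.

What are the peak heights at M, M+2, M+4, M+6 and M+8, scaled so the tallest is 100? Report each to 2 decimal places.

43.49 : 100.00 : 86.22 : 33.04 : 4.75

Each Qv atom is independently Qv-36 (p = 0.635) or Qv-38 (q = 0.365); the cluster is the binomial expansion (p + q)^4.
P(M) = 0.635^4 = 0.162590
P(M+2) = 4 × 0.635^3 × 0.365^1 = 0.373830
P(M+4) = 6 × 0.635^2 × 0.365^2 = 0.322318
P(M+6) = 4 × 0.635^1 × 0.365^3 = 0.123513
P(M+8) = 0.365^4 = 0.017749
The M+2 peak is largest (0.373830); scaling to 100 gives 43.49 : 100.00 : 86.22 : 33.04 : 4.75.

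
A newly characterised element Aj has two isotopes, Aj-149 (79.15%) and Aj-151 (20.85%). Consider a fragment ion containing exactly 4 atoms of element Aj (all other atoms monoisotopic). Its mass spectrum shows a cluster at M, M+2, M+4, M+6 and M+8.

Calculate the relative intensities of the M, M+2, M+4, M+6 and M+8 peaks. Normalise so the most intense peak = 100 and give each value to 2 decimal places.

94.90 : 100.00 : 39.51 : 6.94 : 0.46

Expanding (0.7915 + 0.2085)^4:
P(M) = 0.7915^4 = 0.392467
P(M+2) = 4 × 0.7915^3 × 0.2085^1 = 0.413541
P(M+4) = 6 × 0.7915^2 × 0.2085^2 = 0.163405
P(M+6) = 4 × 0.7915^1 × 0.2085^3 = 0.028697
P(M+8) = 0.2085^4 = 0.001890
The M+2 peak is largest (0.413541); scaling to 100 gives 94.90 : 100.00 : 39.51 : 6.94 : 0.46.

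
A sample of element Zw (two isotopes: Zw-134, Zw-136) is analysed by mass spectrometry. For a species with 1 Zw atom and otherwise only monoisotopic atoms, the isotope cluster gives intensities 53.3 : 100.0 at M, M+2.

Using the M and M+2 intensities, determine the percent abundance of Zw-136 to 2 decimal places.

If p is the fraction of Zw that is Zw-134, then I(M+2)/I(M) = [C(1,1)·p^0·(1−p)] / p^1 = 1·(1−p)/p = 100.0/53.3 = 1.8762
(1−p)/p = 1.8762/1 = 1.8762  ⇒  p = 1/(1 + 1.8762) = 0.3477
Zw-134: 34.77%, Zw-136: 65.23%.

65.23%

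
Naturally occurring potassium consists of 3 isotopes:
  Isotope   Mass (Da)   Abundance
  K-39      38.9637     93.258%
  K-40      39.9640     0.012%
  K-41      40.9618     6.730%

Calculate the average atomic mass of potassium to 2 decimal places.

39.10 Da

Average mass = Σ (abundance × isotope mass) = 0.93258 × 38.9637 + 0.00012 × 39.9640 + 0.06730 × 40.9618
= 36.33677 + 0.00480 + 2.75673 = 39.09830 Da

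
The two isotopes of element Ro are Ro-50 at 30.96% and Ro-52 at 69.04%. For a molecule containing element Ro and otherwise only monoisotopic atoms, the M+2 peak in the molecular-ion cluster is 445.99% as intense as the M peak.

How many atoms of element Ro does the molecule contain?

2

For n independent Ro atoms, I(M+2)/I(M) = n · (abundance Ro-52) / (abundance Ro-50) = n · 0.6904/0.3096.
n = 4.4599 × 0.3096/0.6904 = 2.00 ≈ 2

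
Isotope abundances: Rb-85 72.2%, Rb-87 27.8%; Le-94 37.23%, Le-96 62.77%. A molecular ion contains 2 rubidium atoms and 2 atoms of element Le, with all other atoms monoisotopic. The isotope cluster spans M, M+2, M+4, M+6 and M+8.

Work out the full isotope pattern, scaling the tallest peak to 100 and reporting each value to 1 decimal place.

Rubidium pattern (n=2): 0.521284 : 0.401432 : 0.077284
Element Le pattern (n=2): 0.13860729 : 0.46738542 : 0.39400729
Convolve the two distributions (both contribute in 2-u steps):
  M: 0.521284×0.13860729 = 0.072254
  M+2: 0.521284×0.46738542 + 0.401432×0.13860729 = 0.299282
  M+4: 0.521284×0.39400729 + 0.401432×0.46738542 + 0.077284×0.13860729 = 0.403725
  M+6: 0.401432×0.39400729 + 0.077284×0.46738542 = 0.194289
  M+8: 0.077284×0.39400729 = 0.030450
Scale to base peak (0.403725) = 100: 17.9 : 74.1 : 100.0 : 48.1 : 7.5

17.9 : 74.1 : 100.0 : 48.1 : 7.5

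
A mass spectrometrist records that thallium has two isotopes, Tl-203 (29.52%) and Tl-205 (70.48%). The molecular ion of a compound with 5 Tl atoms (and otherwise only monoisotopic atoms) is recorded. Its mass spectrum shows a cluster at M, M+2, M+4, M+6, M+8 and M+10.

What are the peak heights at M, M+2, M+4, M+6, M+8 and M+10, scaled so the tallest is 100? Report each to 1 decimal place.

0.6 : 7.3 : 35.1 : 83.8 : 100.0 : 47.8

Expanding (0.2952 + 0.7048)^5:
P(M) = 0.2952^5 = 0.002242
P(M+2) = 5 × 0.2952^4 × 0.7048^1 = 0.026761
P(M+4) = 10 × 0.2952^3 × 0.7048^2 = 0.127785
P(M+6) = 10 × 0.2952^2 × 0.7048^3 = 0.305092
P(M+8) = 5 × 0.2952^1 × 0.7048^4 = 0.364208
P(M+10) = 0.7048^5 = 0.173912
The M+8 peak is largest (0.364208); scaling to 100 gives 0.6 : 7.3 : 35.1 : 83.8 : 100.0 : 47.8.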